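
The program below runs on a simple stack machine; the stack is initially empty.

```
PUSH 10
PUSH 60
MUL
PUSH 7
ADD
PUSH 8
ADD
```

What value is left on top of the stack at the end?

615

PUSH 10 -> [10]
PUSH 60 -> [10, 60]
MUL     -> [600]
PUSH 7  -> [600, 7]
ADD     -> [607]
PUSH 8  -> [607, 8]
ADD     -> [615]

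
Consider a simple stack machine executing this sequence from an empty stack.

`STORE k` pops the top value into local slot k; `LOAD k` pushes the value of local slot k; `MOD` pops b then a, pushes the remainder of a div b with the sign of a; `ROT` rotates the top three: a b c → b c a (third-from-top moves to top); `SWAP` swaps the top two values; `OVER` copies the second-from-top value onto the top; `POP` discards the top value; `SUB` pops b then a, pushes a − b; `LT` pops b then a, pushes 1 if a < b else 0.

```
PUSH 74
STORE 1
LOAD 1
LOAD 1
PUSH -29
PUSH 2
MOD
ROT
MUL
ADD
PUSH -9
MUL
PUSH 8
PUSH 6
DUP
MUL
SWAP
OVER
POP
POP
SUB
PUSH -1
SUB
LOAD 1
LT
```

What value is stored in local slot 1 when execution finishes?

74

PUSH 74  -> [74]
STORE 1  -> []
LOAD 1   -> [74]
LOAD 1   -> [74, 74]
PUSH -29 -> [74, 74, -29]
PUSH 2   -> [74, 74, -29, 2]
MOD      -> [74, 74, -1]
ROT      -> [74, -1, 74]
MUL      -> [74, -74]
ADD      -> [0]
PUSH -9  -> [0, -9]
MUL      -> [0]
PUSH 8   -> [0, 8]
PUSH 6   -> [0, 8, 6]
DUP      -> [0, 8, 6, 6]
MUL      -> [0, 8, 36]
SWAP     -> [0, 36, 8]
OVER     -> [0, 36, 8, 36]
POP      -> [0, 36, 8]
POP      -> [0, 36]
SUB      -> [-36]
PUSH -1  -> [-36, -1]
SUB      -> [-35]
LOAD 1   -> [-35, 74]
LT       -> [1]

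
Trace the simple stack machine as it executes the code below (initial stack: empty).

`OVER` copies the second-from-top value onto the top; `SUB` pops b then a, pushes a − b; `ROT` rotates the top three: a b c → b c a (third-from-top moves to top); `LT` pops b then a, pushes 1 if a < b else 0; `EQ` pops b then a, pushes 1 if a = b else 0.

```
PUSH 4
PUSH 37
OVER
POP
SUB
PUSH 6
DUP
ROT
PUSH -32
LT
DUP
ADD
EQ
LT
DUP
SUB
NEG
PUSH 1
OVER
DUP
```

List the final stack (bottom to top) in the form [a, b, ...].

PUSH 4   : 4
PUSH 37  : 4 37
OVER     : 4 37 4
POP      : 4 37
SUB      : -33
PUSH 6   : -33 6
DUP      : -33 6 6
ROT      : 6 6 -33
PUSH -32 : 6 6 -33 -32
LT       : 6 6 1
DUP      : 6 6 1 1
ADD      : 6 6 2
EQ       : 6 0
LT       : 0
DUP      : 0 0
SUB      : 0
NEG      : 0
PUSH 1   : 0 1
OVER     : 0 1 0
DUP      : 0 1 0 0

[0, 1, 0, 0]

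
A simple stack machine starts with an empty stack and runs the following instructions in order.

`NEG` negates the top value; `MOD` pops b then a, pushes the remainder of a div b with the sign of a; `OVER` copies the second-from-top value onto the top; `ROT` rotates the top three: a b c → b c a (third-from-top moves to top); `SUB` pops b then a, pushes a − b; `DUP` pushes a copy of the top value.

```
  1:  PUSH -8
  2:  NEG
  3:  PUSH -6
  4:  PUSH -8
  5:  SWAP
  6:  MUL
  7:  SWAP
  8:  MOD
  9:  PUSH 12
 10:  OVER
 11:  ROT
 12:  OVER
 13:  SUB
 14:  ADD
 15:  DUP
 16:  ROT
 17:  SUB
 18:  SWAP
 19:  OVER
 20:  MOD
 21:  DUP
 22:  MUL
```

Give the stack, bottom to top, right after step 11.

[12, 0, 0]

PUSH -8 → -8
NEG     → 8
PUSH -6 → 8 -6
PUSH -8 → 8 -6 -8
SWAP    → 8 -8 -6
MUL     → 8 48
SWAP    → 48 8
MOD     → 0
PUSH 12 → 0 12
OVER    → 0 12 0
ROT     → 12 0 0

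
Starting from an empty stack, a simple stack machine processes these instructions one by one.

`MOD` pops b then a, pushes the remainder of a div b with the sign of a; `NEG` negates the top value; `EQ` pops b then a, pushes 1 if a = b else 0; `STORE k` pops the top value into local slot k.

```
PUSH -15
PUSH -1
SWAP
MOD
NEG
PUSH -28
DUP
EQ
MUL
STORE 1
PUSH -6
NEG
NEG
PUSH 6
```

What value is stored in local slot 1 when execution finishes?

PUSH -15 → -15
PUSH -1  → -15 -1
SWAP     → -1 -15
MOD      → -1
NEG      → 1
PUSH -28 → 1 -28
DUP      → 1 -28 -28
EQ       → 1 1
MUL      → 1
STORE 1  → (empty)
PUSH -6  → -6
NEG      → 6
NEG      → -6
PUSH 6   → -6 6

1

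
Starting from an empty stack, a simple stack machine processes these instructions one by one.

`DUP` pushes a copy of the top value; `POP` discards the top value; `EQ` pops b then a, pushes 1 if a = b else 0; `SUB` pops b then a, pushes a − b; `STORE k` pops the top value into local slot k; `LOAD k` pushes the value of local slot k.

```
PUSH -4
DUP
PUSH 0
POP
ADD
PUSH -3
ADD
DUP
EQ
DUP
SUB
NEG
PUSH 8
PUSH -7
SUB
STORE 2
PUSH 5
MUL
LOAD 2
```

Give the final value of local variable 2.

15

PUSH -4 -> -4
DUP     -> -4 -4
PUSH 0  -> -4 -4 0
POP     -> -4 -4
ADD     -> -8
PUSH -3 -> -8 -3
ADD     -> -11
DUP     -> -11 -11
EQ      -> 1
DUP     -> 1 1
SUB     -> 0
NEG     -> 0
PUSH 8  -> 0 8
PUSH -7 -> 0 8 -7
SUB     -> 0 15
STORE 2 -> 0
PUSH 5  -> 0 5
MUL     -> 0
LOAD 2  -> 0 15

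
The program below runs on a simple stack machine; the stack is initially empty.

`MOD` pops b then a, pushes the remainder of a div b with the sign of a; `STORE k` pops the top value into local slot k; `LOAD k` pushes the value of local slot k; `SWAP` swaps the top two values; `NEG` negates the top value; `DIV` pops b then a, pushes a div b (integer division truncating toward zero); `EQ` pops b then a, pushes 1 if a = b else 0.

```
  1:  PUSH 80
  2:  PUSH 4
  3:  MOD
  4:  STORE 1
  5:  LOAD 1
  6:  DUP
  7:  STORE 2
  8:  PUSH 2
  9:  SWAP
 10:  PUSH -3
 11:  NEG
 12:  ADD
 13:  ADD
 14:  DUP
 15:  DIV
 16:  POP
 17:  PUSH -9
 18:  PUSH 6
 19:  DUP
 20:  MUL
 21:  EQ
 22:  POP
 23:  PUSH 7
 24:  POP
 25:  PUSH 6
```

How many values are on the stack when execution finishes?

PUSH 80 : [80]
PUSH 4  : [80, 4]
MOD     : [0]
STORE 1 : []
LOAD 1  : [0]
DUP     : [0, 0]
STORE 2 : [0]
PUSH 2  : [0, 2]
SWAP    : [2, 0]
PUSH -3 : [2, 0, -3]
NEG     : [2, 0, 3]
ADD     : [2, 3]
ADD     : [5]
DUP     : [5, 5]
DIV     : [1]
POP     : []
PUSH -9 : [-9]
PUSH 6  : [-9, 6]
DUP     : [-9, 6, 6]
MUL     : [-9, 36]
EQ      : [0]
POP     : []
PUSH 7  : [7]
POP     : []
PUSH 6  : [6]

1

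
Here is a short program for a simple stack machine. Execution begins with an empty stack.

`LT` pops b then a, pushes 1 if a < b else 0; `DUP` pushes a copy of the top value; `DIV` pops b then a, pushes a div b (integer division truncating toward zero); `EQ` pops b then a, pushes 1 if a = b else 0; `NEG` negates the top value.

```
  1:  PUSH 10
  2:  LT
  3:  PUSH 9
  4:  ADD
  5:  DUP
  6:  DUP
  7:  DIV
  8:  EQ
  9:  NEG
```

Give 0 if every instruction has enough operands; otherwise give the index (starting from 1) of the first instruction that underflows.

PUSH 10 : 10
LT  — needs 2 operands, stack has 1 → underflow

2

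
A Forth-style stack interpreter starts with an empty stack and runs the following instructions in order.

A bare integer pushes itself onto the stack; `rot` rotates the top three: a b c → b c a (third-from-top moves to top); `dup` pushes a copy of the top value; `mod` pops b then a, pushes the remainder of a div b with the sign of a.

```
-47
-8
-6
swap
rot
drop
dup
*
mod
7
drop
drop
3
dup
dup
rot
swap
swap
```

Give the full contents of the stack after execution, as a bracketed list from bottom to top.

[3, 3, 3]

-47   -47
-8    -47 -8
-6    -47 -8 -6
swap  -47 -6 -8
rot   -6 -8 -47
drop  -6 -8
dup   -6 -8 -8
*     -6 64
mod   -6
7     -6 7
drop  -6
drop  (empty)
3     3
dup   3 3
dup   3 3 3
rot   3 3 3
swap  3 3 3
swap  3 3 3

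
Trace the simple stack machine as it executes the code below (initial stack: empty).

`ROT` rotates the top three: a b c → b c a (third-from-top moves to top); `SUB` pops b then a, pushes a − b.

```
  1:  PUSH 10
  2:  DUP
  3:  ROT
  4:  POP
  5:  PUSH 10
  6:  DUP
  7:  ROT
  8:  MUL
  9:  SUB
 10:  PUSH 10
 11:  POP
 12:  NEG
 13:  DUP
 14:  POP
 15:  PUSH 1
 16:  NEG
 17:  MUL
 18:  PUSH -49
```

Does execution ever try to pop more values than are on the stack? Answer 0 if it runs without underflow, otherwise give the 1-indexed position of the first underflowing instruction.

PUSH 10  10
DUP      10 10
ROT  — needs 3 operands, stack has 2 → underflow

3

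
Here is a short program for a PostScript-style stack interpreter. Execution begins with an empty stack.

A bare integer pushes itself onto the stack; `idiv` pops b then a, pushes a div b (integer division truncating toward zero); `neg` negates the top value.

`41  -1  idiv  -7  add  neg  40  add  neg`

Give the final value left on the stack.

-88

41    [41]
-1    [41, -1]
idiv  [-41]
-7    [-41, -7]
add   [-48]
neg   [48]
40    [48, 40]
add   [88]
neg   [-88]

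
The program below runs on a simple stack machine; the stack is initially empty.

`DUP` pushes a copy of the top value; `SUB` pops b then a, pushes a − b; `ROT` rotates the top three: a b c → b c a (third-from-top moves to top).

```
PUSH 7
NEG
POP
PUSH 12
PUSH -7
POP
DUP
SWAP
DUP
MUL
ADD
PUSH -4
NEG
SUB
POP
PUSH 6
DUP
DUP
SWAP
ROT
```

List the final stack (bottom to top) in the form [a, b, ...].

PUSH 7   7
NEG      -7
POP      (empty)
PUSH 12  12
PUSH -7  12 -7
POP      12
DUP      12 12
SWAP     12 12
DUP      12 12 12
MUL      12 144
ADD      156
PUSH -4  156 -4
NEG      156 4
SUB      152
POP      (empty)
PUSH 6   6
DUP      6 6
DUP      6 6 6
SWAP     6 6 6
ROT      6 6 6

[6, 6, 6]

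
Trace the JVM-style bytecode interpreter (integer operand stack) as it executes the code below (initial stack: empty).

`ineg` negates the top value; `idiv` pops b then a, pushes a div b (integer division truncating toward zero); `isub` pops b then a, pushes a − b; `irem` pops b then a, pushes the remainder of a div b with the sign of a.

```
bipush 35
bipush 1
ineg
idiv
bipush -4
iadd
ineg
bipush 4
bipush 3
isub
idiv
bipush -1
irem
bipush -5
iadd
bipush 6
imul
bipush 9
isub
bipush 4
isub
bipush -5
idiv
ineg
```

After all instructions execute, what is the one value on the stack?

bipush 35 → [35]
bipush 1  → [35, 1]
ineg      → [35, -1]
idiv      → [-35]
bipush -4 → [-35, -4]
iadd      → [-39]
ineg      → [39]
bipush 4  → [39, 4]
bipush 3  → [39, 4, 3]
isub      → [39, 1]
idiv      → [39]
bipush -1 → [39, -1]
irem      → [0]
bipush -5 → [0, -5]
iadd      → [-5]
bipush 6  → [-5, 6]
imul      → [-30]
bipush 9  → [-30, 9]
isub      → [-39]
bipush 4  → [-39, 4]
isub      → [-43]
bipush -5 → [-43, -5]
idiv      → [8]
ineg      → [-8]

-8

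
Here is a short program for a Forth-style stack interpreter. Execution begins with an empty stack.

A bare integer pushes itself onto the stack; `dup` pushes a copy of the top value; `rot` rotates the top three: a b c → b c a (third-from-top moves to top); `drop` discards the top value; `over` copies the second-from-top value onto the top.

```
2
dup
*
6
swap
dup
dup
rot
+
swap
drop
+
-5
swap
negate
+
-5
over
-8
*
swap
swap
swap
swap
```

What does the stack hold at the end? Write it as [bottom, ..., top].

2      : 2
dup    : 2 2
*      : 4
6      : 4 6
swap   : 6 4
dup    : 6 4 4
dup    : 6 4 4 4
rot    : 6 4 4 4
+      : 6 4 8
swap   : 6 8 4
drop   : 6 8
+      : 14
-5     : 14 -5
swap   : -5 14
negate : -5 -14
+      : -19
-5     : -19 -5
over   : -19 -5 -19
-8     : -19 -5 -19 -8
*      : -19 -5 152
swap   : -19 152 -5
swap   : -19 -5 152
swap   : -19 152 -5
swap   : -19 -5 152

[-19, -5, 152]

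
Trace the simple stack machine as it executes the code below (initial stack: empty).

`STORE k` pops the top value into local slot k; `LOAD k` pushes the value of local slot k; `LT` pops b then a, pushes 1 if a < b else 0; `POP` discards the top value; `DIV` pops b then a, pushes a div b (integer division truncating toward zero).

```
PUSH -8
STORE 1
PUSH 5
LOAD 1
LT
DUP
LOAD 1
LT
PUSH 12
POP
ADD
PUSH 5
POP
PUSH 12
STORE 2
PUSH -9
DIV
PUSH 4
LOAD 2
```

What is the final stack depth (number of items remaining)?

PUSH -8 → -8
STORE 1 → (empty)
PUSH 5  → 5
LOAD 1  → 5 -8
LT      → 0
DUP     → 0 0
LOAD 1  → 0 0 -8
LT      → 0 0
PUSH 12 → 0 0 12
POP     → 0 0
ADD     → 0
PUSH 5  → 0 5
POP     → 0
PUSH 12 → 0 12
STORE 2 → 0
PUSH -9 → 0 -9
DIV     → 0
PUSH 4  → 0 4
LOAD 2  → 0 4 12

3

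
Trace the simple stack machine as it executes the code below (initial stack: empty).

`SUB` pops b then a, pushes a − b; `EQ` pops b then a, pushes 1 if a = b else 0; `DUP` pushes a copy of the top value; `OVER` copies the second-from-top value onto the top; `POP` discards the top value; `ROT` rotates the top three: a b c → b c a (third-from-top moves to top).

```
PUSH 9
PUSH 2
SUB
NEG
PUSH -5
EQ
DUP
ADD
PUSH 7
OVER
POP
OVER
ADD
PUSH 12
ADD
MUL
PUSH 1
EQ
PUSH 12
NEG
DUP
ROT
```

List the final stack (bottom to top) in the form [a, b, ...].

PUSH 9  -> 9
PUSH 2  -> 9 2
SUB     -> 7
NEG     -> -7
PUSH -5 -> -7 -5
EQ      -> 0
DUP     -> 0 0
ADD     -> 0
PUSH 7  -> 0 7
OVER    -> 0 7 0
POP     -> 0 7
OVER    -> 0 7 0
ADD     -> 0 7
PUSH 12 -> 0 7 12
ADD     -> 0 19
MUL     -> 0
PUSH 1  -> 0 1
EQ      -> 0
PUSH 12 -> 0 12
NEG     -> 0 -12
DUP     -> 0 -12 -12
ROT     -> -12 -12 0

[-12, -12, 0]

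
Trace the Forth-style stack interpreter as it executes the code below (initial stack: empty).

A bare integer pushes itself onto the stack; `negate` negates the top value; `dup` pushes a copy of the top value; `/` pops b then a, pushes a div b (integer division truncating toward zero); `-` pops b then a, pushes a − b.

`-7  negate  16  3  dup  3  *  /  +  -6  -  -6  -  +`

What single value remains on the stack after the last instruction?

-7     -> -7
negate -> 7
16     -> 7 16
3      -> 7 16 3
dup    -> 7 16 3 3
3      -> 7 16 3 3 3
*      -> 7 16 3 9
/      -> 7 16 0
+      -> 7 16
-6     -> 7 16 -6
-      -> 7 22
-6     -> 7 22 -6
-      -> 7 28
+      -> 35

35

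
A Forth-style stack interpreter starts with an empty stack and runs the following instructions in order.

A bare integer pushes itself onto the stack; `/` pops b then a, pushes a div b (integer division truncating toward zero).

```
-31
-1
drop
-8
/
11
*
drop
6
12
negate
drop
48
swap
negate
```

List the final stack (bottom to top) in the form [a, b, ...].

-31    -> [-31]
-1     -> [-31, -1]
drop   -> [-31]
-8     -> [-31, -8]
/      -> [3]
11     -> [3, 11]
*      -> [33]
drop   -> []
6      -> [6]
12     -> [6, 12]
negate -> [6, -12]
drop   -> [6]
48     -> [6, 48]
swap   -> [48, 6]
negate -> [48, -6]

[48, -6]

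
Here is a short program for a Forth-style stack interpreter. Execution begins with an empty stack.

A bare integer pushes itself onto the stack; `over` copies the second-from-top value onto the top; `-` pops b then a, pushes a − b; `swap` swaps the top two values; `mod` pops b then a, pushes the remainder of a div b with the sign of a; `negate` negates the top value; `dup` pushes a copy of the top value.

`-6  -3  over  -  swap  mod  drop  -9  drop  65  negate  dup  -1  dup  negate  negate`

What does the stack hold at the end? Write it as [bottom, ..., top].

-6      -6
-3      -6 -3
over    -6 -3 -6
-       -6 3
swap    3 -6
mod     3
drop    (empty)
-9      -9
drop    (empty)
65      65
negate  -65
dup     -65 -65
-1      -65 -65 -1
dup     -65 -65 -1 -1
negate  -65 -65 -1 1
negate  -65 -65 -1 -1

[-65, -65, -1, -1]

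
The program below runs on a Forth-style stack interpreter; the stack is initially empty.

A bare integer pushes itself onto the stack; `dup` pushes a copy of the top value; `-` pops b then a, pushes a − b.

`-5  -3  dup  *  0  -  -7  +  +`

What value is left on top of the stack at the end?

-5  : [-5]
-3  : [-5, -3]
dup : [-5, -3, -3]
*   : [-5, 9]
0   : [-5, 9, 0]
-   : [-5, 9]
-7  : [-5, 9, -7]
+   : [-5, 2]
+   : [-3]

-3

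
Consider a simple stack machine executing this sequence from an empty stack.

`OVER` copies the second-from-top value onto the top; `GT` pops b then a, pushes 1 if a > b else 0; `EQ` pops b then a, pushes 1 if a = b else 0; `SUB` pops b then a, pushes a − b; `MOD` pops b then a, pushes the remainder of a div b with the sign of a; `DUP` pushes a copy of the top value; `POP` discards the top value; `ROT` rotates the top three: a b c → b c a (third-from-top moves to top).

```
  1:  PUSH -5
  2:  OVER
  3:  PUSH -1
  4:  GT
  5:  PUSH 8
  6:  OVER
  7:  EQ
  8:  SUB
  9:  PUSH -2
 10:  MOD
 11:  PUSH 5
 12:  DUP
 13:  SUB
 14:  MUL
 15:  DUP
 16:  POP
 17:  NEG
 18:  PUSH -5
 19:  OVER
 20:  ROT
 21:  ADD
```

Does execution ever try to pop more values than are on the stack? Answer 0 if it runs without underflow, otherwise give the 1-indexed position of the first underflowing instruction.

PUSH -5 -> [-5]
OVER  — needs 2 operands, stack has 1 → underflow

2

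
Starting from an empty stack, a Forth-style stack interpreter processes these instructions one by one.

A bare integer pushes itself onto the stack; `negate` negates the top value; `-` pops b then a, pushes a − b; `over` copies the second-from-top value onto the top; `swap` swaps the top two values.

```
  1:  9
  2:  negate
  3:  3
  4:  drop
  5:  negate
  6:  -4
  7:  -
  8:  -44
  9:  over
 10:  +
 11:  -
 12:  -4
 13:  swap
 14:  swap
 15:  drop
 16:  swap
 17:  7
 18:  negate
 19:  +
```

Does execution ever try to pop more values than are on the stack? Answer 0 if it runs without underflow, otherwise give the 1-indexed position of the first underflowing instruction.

16

9      -> [9]
negate -> [-9]
3      -> [-9, 3]
drop   -> [-9]
negate -> [9]
-4     -> [9, -4]
-      -> [13]
-44    -> [13, -44]
over   -> [13, -44, 13]
+      -> [13, -31]
-      -> [44]
-4     -> [44, -4]
swap   -> [-4, 44]
swap   -> [44, -4]
drop   -> [44]
swap  — needs 2 operands, stack has 1 → underflow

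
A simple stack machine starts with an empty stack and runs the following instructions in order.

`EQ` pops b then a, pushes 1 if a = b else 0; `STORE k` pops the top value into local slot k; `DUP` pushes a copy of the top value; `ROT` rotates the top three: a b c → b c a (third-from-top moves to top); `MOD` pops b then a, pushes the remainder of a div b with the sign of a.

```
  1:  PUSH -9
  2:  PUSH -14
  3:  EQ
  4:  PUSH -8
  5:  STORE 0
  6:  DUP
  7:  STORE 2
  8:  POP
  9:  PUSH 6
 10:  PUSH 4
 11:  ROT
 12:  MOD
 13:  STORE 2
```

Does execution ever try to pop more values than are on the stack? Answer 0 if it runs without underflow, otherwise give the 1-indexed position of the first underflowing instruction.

11

PUSH -9   -9
PUSH -14  -9 -14
EQ        0
PUSH -8   0 -8
STORE 0   0
DUP       0 0
STORE 2   0
POP       (empty)
PUSH 6    6
PUSH 4    6 4
ROT  — needs 3 operands, stack has 2 → underflow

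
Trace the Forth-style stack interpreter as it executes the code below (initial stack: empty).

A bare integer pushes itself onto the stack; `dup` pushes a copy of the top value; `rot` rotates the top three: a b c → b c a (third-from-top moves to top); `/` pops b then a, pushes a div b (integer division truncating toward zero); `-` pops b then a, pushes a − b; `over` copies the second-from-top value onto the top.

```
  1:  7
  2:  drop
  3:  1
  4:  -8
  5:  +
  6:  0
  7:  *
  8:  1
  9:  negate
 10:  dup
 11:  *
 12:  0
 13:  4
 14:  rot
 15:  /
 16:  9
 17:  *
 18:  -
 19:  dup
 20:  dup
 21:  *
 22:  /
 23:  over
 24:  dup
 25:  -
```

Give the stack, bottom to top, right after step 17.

[0, 0, 36]

7      → [7]
drop   → []
1      → [1]
-8     → [1, -8]
+      → [-7]
0      → [-7, 0]
*      → [0]
1      → [0, 1]
negate → [0, -1]
dup    → [0, -1, -1]
*      → [0, 1]
0      → [0, 1, 0]
4      → [0, 1, 0, 4]
rot    → [0, 0, 4, 1]
/      → [0, 0, 4]
9      → [0, 0, 4, 9]
*      → [0, 0, 36]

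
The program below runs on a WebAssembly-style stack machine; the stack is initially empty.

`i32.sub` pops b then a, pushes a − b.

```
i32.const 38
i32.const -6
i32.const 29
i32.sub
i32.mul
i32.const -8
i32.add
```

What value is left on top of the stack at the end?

-1338

i32.const 38 → [38]
i32.const -6 → [38, -6]
i32.const 29 → [38, -6, 29]
i32.sub      → [38, -35]
i32.mul      → [-1330]
i32.const -8 → [-1330, -8]
i32.add      → [-1338]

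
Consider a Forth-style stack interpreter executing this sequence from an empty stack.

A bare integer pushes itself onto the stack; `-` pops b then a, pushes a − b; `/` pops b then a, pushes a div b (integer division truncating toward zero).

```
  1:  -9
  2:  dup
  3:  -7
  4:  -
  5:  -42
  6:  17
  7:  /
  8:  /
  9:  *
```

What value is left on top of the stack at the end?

-9

-9  -> [-9]
dup -> [-9, -9]
-7  -> [-9, -9, -7]
-   -> [-9, -2]
-42 -> [-9, -2, -42]
17  -> [-9, -2, -42, 17]
/   -> [-9, -2, -2]
/   -> [-9, 1]
*   -> [-9]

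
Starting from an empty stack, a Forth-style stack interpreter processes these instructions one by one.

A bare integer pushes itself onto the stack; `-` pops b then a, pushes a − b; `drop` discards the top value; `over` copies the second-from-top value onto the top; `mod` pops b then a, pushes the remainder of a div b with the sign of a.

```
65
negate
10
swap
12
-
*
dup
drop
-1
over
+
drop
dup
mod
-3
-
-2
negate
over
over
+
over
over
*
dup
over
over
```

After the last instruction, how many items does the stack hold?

7

65     : 65
negate : -65
10     : -65 10
swap   : 10 -65
12     : 10 -65 12
-      : 10 -77
*      : -770
dup    : -770 -770
drop   : -770
-1     : -770 -1
over   : -770 -1 -770
+      : -770 -771
drop   : -770
dup    : -770 -770
mod    : 0
-3     : 0 -3
-      : 3
-2     : 3 -2
negate : 3 2
over   : 3 2 3
over   : 3 2 3 2
+      : 3 2 5
over   : 3 2 5 2
over   : 3 2 5 2 5
*      : 3 2 5 10
dup    : 3 2 5 10 10
over   : 3 2 5 10 10 10
over   : 3 2 5 10 10 10 10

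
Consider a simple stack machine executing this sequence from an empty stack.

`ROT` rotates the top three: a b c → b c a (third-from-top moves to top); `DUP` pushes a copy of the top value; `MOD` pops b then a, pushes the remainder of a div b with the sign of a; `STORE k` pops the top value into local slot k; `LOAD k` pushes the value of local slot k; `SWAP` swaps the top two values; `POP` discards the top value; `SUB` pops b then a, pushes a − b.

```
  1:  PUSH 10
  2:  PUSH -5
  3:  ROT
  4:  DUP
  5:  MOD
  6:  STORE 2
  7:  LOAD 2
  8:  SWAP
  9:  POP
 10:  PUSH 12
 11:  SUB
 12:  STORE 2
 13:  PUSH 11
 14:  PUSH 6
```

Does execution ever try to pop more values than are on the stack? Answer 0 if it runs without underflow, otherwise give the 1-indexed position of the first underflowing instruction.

PUSH 10  10
PUSH -5  10 -5
ROT  — needs 3 operands, stack has 2 → underflow

3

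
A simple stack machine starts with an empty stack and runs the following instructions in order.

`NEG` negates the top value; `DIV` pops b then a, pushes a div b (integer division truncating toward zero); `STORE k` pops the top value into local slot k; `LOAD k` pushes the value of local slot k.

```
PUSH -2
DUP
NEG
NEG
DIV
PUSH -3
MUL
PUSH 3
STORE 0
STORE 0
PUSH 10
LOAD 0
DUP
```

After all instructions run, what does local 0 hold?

-3

PUSH -2 -> [-2]
DUP     -> [-2, -2]
NEG     -> [-2, 2]
NEG     -> [-2, -2]
DIV     -> [1]
PUSH -3 -> [1, -3]
MUL     -> [-3]
PUSH 3  -> [-3, 3]
STORE 0 -> [-3]
STORE 0 -> []
PUSH 10 -> [10]
LOAD 0  -> [10, -3]
DUP     -> [10, -3, -3]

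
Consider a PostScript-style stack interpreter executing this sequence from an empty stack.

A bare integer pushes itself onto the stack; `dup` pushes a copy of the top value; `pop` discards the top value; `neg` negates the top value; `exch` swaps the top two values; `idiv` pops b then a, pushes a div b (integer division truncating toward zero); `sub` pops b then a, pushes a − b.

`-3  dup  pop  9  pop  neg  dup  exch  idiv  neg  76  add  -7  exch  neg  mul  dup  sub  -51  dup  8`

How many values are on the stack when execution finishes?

-3   : [-3]
dup  : [-3, -3]
pop  : [-3]
9    : [-3, 9]
pop  : [-3]
neg  : [3]
dup  : [3, 3]
exch : [3, 3]
idiv : [1]
neg  : [-1]
76   : [-1, 76]
add  : [75]
-7   : [75, -7]
exch : [-7, 75]
neg  : [-7, -75]
mul  : [525]
dup  : [525, 525]
sub  : [0]
-51  : [0, -51]
dup  : [0, -51, -51]
8    : [0, -51, -51, 8]

4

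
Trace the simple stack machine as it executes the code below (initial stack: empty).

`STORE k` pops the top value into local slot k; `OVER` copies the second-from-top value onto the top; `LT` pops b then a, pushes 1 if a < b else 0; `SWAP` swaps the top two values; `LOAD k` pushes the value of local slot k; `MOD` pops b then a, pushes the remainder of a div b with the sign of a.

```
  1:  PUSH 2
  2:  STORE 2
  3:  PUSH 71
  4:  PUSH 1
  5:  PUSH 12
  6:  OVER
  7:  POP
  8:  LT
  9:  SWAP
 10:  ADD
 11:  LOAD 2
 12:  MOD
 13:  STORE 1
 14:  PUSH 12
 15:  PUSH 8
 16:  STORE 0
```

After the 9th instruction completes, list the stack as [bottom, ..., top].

PUSH 2  → [2]
STORE 2 → []
PUSH 71 → [71]
PUSH 1  → [71, 1]
PUSH 12 → [71, 1, 12]
OVER    → [71, 1, 12, 1]
POP     → [71, 1, 12]
LT      → [71, 1]
SWAP    → [1, 71]

[1, 71]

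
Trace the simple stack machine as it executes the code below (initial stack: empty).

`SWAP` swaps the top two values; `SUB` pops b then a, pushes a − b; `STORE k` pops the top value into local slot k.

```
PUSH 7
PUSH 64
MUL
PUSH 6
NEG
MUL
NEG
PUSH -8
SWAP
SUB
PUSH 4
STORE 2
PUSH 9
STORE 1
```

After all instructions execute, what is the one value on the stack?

PUSH 7  → [7]
PUSH 64 → [7, 64]
MUL     → [448]
PUSH 6  → [448, 6]
NEG     → [448, -6]
MUL     → [-2688]
NEG     → [2688]
PUSH -8 → [2688, -8]
SWAP    → [-8, 2688]
SUB     → [-2696]
PUSH 4  → [-2696, 4]
STORE 2 → [-2696]
PUSH 9  → [-2696, 9]
STORE 1 → [-2696]

-2696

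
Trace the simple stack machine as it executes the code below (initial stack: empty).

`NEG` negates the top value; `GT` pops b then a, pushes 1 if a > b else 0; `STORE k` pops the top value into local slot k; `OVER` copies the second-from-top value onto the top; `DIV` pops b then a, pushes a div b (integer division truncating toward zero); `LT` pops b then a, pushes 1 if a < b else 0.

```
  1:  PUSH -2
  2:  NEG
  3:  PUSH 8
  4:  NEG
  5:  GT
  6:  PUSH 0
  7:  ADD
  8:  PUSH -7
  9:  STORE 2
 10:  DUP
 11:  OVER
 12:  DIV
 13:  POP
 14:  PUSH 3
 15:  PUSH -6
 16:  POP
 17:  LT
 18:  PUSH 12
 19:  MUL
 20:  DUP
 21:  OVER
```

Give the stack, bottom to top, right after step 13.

[1]

PUSH -2 -> -2
NEG     -> 2
PUSH 8  -> 2 8
NEG     -> 2 -8
GT      -> 1
PUSH 0  -> 1 0
ADD     -> 1
PUSH -7 -> 1 -7
STORE 2 -> 1
DUP     -> 1 1
OVER    -> 1 1 1
DIV     -> 1 1
POP     -> 1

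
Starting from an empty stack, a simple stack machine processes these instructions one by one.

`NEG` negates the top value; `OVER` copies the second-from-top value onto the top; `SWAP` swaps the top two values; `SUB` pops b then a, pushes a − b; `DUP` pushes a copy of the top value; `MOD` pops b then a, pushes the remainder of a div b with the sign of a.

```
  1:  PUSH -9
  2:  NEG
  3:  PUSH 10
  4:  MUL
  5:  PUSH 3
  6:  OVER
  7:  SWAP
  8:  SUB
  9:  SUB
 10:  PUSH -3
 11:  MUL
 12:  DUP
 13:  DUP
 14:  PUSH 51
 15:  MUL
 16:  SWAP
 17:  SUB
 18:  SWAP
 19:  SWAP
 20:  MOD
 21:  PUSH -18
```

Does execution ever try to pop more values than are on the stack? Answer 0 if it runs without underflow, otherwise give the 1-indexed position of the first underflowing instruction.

PUSH -9  -> -9
NEG      -> 9
PUSH 10  -> 9 10
MUL      -> 90
PUSH 3   -> 90 3
OVER     -> 90 3 90
SWAP     -> 90 90 3
SUB      -> 90 87
SUB      -> 3
PUSH -3  -> 3 -3
MUL      -> -9
DUP      -> -9 -9
DUP      -> -9 -9 -9
PUSH 51  -> -9 -9 -9 51
MUL      -> -9 -9 -459
SWAP     -> -9 -459 -9
SUB      -> -9 -450
SWAP     -> -450 -9
SWAP     -> -9 -450
MOD      -> -9
PUSH -18 -> -9 -18

0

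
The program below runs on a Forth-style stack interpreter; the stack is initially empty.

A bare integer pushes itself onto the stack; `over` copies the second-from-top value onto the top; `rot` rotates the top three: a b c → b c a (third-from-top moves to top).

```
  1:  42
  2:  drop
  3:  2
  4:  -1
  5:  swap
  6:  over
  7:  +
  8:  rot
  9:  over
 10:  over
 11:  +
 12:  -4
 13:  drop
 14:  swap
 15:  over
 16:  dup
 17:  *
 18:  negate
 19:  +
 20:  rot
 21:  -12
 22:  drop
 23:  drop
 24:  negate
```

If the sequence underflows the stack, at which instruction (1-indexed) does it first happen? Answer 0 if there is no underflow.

8

42   → [42]
drop → []
2    → [2]
-1   → [2, -1]
swap → [-1, 2]
over → [-1, 2, -1]
+    → [-1, 1]
rot  — needs 3 operands, stack has 2 → underflow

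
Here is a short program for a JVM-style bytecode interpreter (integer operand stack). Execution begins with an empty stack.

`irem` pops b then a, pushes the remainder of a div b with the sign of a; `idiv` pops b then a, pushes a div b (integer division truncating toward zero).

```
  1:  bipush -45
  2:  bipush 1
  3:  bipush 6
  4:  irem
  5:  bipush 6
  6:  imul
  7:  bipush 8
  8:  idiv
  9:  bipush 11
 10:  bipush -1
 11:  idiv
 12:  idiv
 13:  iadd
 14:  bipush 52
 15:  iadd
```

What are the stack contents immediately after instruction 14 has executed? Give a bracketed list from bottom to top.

bipush -45 → -45
bipush 1   → -45 1
bipush 6   → -45 1 6
irem       → -45 1
bipush 6   → -45 1 6
imul       → -45 6
bipush 8   → -45 6 8
idiv       → -45 0
bipush 11  → -45 0 11
bipush -1  → -45 0 11 -1
idiv       → -45 0 -11
idiv       → -45 0
iadd       → -45
bipush 52  → -45 52

[-45, 52]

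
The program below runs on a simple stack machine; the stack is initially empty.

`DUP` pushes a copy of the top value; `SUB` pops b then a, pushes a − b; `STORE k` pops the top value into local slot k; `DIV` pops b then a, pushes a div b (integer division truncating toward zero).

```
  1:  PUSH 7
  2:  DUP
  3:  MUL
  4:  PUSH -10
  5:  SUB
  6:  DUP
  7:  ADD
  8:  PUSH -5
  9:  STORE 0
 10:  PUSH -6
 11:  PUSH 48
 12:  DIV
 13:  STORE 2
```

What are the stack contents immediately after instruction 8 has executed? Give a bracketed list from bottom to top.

[118, -5]

PUSH 7   -> 7
DUP      -> 7 7
MUL      -> 49
PUSH -10 -> 49 -10
SUB      -> 59
DUP      -> 59 59
ADD      -> 118
PUSH -5  -> 118 -5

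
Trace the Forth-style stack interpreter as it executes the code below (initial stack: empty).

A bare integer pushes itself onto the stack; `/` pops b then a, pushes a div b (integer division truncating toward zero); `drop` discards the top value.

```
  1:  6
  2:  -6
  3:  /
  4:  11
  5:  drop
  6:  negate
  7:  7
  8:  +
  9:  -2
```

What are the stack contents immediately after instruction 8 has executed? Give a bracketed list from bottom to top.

[8]

6      → [6]
-6     → [6, -6]
/      → [-1]
11     → [-1, 11]
drop   → [-1]
negate → [1]
7      → [1, 7]
+      → [8]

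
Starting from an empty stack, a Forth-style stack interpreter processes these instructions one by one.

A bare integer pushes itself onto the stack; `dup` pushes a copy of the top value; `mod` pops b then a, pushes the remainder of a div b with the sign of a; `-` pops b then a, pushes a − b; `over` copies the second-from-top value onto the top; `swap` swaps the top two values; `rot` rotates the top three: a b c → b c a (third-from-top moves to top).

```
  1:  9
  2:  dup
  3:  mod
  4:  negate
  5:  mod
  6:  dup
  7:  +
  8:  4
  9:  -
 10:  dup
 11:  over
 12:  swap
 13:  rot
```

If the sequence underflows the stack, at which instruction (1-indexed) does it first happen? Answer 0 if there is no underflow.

9       [9]
dup     [9, 9]
mod     [0]
negate  [0]
mod  — needs 2 operands, stack has 1 → underflow

5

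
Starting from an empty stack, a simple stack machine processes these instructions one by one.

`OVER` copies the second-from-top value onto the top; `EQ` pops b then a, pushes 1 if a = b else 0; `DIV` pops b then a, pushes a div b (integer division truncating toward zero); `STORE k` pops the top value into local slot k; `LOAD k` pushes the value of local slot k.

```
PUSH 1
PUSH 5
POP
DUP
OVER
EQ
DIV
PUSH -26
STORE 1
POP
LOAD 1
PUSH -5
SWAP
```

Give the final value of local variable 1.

-26

PUSH 1   : 1
PUSH 5   : 1 5
POP      : 1
DUP      : 1 1
OVER     : 1 1 1
EQ       : 1 1
DIV      : 1
PUSH -26 : 1 -26
STORE 1  : 1
POP      : (empty)
LOAD 1   : -26
PUSH -5  : -26 -5
SWAP     : -5 -26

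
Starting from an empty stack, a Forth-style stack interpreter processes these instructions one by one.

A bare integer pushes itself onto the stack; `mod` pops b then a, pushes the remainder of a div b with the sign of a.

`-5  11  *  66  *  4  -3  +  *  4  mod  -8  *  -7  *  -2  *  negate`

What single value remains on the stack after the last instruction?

-5     : -5
11     : -5 11
*      : -55
66     : -55 66
*      : -3630
4      : -3630 4
-3     : -3630 4 -3
+      : -3630 1
*      : -3630
4      : -3630 4
mod    : -2
-8     : -2 -8
*      : 16
-7     : 16 -7
*      : -112
-2     : -112 -2
*      : 224
negate : -224

-224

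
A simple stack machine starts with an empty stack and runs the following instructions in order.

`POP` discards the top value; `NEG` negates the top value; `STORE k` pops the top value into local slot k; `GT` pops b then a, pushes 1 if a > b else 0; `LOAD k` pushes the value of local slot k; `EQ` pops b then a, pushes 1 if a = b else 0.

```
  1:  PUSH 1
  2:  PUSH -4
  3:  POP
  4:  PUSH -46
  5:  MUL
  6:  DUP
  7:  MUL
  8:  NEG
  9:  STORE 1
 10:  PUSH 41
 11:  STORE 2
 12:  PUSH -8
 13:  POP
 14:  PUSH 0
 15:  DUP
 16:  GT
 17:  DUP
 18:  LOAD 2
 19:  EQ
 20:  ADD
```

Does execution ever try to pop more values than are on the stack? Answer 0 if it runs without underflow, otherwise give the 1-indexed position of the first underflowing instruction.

0

PUSH 1   → 1
PUSH -4  → 1 -4
POP      → 1
PUSH -46 → 1 -46
MUL      → -46
DUP      → -46 -46
MUL      → 2116
NEG      → -2116
STORE 1  → (empty)
PUSH 41  → 41
STORE 2  → (empty)
PUSH -8  → -8
POP      → (empty)
PUSH 0   → 0
DUP      → 0 0
GT       → 0
DUP      → 0 0
LOAD 2   → 0 0 41
EQ       → 0 0
ADD      → 0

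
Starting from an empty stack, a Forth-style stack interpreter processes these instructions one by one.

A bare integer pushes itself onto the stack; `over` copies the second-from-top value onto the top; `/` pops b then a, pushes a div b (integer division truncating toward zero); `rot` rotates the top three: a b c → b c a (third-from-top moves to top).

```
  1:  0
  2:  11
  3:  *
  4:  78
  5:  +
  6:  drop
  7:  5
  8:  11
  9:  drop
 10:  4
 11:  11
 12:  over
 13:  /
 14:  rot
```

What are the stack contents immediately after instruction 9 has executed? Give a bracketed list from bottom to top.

[5]

0     0
11    0 11
*     0
78    0 78
+     78
drop  (empty)
5     5
11    5 11
drop  5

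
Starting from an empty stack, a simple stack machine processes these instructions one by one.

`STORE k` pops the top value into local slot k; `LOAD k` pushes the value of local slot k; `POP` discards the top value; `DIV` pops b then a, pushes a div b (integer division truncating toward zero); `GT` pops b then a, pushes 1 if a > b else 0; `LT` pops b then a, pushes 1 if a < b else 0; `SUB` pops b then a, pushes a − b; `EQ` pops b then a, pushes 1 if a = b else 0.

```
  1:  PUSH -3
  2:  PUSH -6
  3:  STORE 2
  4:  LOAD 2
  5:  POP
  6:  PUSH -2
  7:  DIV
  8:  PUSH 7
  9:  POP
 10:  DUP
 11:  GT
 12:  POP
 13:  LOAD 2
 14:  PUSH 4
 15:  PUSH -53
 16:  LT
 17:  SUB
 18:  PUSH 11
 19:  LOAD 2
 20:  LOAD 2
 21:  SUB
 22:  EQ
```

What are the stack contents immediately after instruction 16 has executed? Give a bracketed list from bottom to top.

[-6, 0]

PUSH -3   -3
PUSH -6   -3 -6
STORE 2   -3
LOAD 2    -3 -6
POP       -3
PUSH -2   -3 -2
DIV       1
PUSH 7    1 7
POP       1
DUP       1 1
GT        0
POP       (empty)
LOAD 2    -6
PUSH 4    -6 4
PUSH -53  -6 4 -53
LT        -6 0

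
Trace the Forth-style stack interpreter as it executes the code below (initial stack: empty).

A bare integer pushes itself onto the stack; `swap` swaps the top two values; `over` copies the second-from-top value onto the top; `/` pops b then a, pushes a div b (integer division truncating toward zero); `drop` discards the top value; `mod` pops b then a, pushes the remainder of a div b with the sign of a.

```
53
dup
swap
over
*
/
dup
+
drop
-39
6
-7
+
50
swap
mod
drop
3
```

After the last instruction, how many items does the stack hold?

2

53   : [53]
dup  : [53, 53]
swap : [53, 53]
over : [53, 53, 53]
*    : [53, 2809]
/    : [0]
dup  : [0, 0]
+    : [0]
drop : []
-39  : [-39]
6    : [-39, 6]
-7   : [-39, 6, -7]
+    : [-39, -1]
50   : [-39, -1, 50]
swap : [-39, 50, -1]
mod  : [-39, 0]
drop : [-39]
3    : [-39, 3]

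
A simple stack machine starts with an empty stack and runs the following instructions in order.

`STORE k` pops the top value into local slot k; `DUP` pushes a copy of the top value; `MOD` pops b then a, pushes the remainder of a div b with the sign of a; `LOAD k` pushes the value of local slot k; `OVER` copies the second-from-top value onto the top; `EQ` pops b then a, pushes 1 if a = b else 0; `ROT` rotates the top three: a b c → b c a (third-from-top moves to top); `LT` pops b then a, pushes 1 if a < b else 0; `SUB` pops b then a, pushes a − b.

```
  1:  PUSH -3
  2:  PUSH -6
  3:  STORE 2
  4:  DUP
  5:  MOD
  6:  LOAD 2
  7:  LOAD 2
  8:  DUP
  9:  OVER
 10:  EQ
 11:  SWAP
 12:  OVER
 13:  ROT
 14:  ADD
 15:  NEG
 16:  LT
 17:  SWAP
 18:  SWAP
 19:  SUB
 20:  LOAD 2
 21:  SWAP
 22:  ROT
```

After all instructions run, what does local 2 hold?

PUSH -3 → -3
PUSH -6 → -3 -6
STORE 2 → -3
DUP     → -3 -3
MOD     → 0
LOAD 2  → 0 -6
LOAD 2  → 0 -6 -6
DUP     → 0 -6 -6 -6
OVER    → 0 -6 -6 -6 -6
EQ      → 0 -6 -6 1
SWAP    → 0 -6 1 -6
OVER    → 0 -6 1 -6 1
ROT     → 0 -6 -6 1 1
ADD     → 0 -6 -6 2
NEG     → 0 -6 -6 -2
LT      → 0 -6 1
SWAP    → 0 1 -6
SWAP    → 0 -6 1
SUB     → 0 -7
LOAD 2  → 0 -7 -6
SWAP    → 0 -6 -7
ROT     → -6 -7 0

-6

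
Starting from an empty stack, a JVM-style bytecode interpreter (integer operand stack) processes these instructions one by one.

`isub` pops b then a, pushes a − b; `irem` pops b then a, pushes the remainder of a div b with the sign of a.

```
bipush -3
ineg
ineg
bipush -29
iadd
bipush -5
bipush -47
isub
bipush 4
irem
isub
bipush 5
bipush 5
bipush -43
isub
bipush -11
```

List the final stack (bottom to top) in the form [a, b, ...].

[-34, 5, 48, -11]

bipush -3  → [-3]
ineg       → [3]
ineg       → [-3]
bipush -29 → [-3, -29]
iadd       → [-32]
bipush -5  → [-32, -5]
bipush -47 → [-32, -5, -47]
isub       → [-32, 42]
bipush 4   → [-32, 42, 4]
irem       → [-32, 2]
isub       → [-34]
bipush 5   → [-34, 5]
bipush 5   → [-34, 5, 5]
bipush -43 → [-34, 5, 5, -43]
isub       → [-34, 5, 48]
bipush -11 → [-34, 5, 48, -11]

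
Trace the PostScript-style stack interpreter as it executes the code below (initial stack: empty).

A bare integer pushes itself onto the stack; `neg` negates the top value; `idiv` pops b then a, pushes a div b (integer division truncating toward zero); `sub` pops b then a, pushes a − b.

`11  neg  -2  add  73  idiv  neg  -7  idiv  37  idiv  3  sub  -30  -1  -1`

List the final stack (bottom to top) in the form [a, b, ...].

11    11
neg   -11
-2    -11 -2
add   -13
73    -13 73
idiv  0
neg   0
-7    0 -7
idiv  0
37    0 37
idiv  0
3     0 3
sub   -3
-30   -3 -30
-1    -3 -30 -1
-1    -3 -30 -1 -1

[-3, -30, -1, -1]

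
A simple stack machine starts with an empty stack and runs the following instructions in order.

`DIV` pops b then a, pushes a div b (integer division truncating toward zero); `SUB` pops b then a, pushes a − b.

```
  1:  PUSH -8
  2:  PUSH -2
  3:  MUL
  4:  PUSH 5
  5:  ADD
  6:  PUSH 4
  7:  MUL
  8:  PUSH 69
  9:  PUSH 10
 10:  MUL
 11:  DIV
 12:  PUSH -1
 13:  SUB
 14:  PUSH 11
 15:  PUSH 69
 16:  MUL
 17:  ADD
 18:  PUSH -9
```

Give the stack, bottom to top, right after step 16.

[1, 759]

PUSH -8  -8
PUSH -2  -8 -2
MUL      16
PUSH 5   16 5
ADD      21
PUSH 4   21 4
MUL      84
PUSH 69  84 69
PUSH 10  84 69 10
MUL      84 690
DIV      0
PUSH -1  0 -1
SUB      1
PUSH 11  1 11
PUSH 69  1 11 69
MUL      1 759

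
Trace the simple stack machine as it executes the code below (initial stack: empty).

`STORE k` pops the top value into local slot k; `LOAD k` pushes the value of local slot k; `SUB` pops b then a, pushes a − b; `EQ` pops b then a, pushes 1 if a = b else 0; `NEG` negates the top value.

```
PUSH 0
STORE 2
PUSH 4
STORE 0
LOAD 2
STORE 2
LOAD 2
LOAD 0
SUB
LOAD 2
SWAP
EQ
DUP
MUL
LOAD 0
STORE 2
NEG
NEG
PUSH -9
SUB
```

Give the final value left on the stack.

9

PUSH 0  : [0]
STORE 2 : []
PUSH 4  : [4]
STORE 0 : []
LOAD 2  : [0]
STORE 2 : []
LOAD 2  : [0]
LOAD 0  : [0, 4]
SUB     : [-4]
LOAD 2  : [-4, 0]
SWAP    : [0, -4]
EQ      : [0]
DUP     : [0, 0]
MUL     : [0]
LOAD 0  : [0, 4]
STORE 2 : [0]
NEG     : [0]
NEG     : [0]
PUSH -9 : [0, -9]
SUB     : [9]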